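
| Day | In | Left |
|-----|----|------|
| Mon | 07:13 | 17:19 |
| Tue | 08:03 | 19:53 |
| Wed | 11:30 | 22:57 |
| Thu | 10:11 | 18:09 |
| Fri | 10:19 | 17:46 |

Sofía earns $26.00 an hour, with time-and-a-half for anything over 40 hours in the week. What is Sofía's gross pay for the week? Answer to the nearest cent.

$1383.20

Mon: 07:13–17:19 = 10 h 6 min
Tue: 08:03–19:53 = 11 h 50 min
Wed: 11:30–22:57 = 11 h 27 min
Thu: 10:11–18:09 = 7 h 58 min
Fri: 10:19–17:46 = 7 h 27 min
Total worked: 48 h 48 min = 2928 min.
Regular 40 h 0 min = 2400 min at $26.00/h; overtime 8 h 48 min = 528 min at $39.00/h.
Pay = (2400 × $26.00 + 528 × $39.00) ÷ 60 = $1383.20.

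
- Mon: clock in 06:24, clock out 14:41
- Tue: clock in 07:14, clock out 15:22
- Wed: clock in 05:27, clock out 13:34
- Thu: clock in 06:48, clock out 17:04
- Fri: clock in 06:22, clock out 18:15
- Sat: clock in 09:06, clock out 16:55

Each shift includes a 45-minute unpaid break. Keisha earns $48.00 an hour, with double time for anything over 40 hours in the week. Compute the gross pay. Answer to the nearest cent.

$2880.00

Mon: 06:24–14:41 = 8 h 17 min; less 45 min break → 7 h 32 min
Tue: 07:14–15:22 = 8 h 8 min; less 45 min break → 7 h 23 min
Wed: 05:27–13:34 = 8 h 7 min; less 45 min break → 7 h 22 min
Thu: 06:48–17:04 = 10 h 16 min; less 45 min break → 9 h 31 min
Fri: 06:22–18:15 = 11 h 53 min; less 45 min break → 11 h 8 min
Sat: 09:06–16:55 = 7 h 49 min; less 45 min break → 7 h 4 min
Total worked: 50 h 0 min = 3000 min.
Regular 40 h 0 min = 2400 min at $48.00/h; overtime 10 h 0 min = 600 min at $96.00/h.
Pay = (2400 × $48.00 + 600 × $96.00) ÷ 60 = $2880.00.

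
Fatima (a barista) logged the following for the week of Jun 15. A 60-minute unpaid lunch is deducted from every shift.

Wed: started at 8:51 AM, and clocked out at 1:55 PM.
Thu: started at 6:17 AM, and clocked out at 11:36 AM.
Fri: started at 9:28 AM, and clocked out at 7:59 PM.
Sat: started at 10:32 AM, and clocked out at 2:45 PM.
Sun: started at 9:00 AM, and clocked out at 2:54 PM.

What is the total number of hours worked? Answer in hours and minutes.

26 h 1 min

Wed: 8:51 AM–1:55 PM = 5 h 4 min; less 60 min break → 4 h 4 min
Thu: 6:17 AM–11:36 AM = 5 h 19 min; less 60 min break → 4 h 19 min
Fri: 9:28 AM–7:59 PM = 10 h 31 min; less 60 min break → 9 h 31 min
Sat: 10:32 AM–2:45 PM = 4 h 13 min; less 60 min break → 3 h 13 min
Sun: 9:00 AM–2:54 PM = 5 h 54 min; less 60 min break → 4 h 54 min
Total: 4 h 4 min + 4 h 19 min + 9 h 31 min + 3 h 13 min + 4 h 54 min = 26 h 1 min.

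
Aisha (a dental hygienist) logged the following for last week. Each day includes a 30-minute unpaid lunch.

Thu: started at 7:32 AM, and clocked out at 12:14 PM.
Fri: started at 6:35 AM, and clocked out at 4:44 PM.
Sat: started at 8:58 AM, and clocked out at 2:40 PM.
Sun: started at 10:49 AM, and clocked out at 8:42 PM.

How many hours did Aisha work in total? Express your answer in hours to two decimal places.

Thu: 7:32 AM–12:14 PM = 4 h 42 min; less 30 min break → 4 h 12 min
Fri: 6:35 AM–4:44 PM = 10 h 9 min; less 30 min break → 9 h 39 min
Sat: 8:58 AM–2:40 PM = 5 h 42 min; less 30 min break → 5 h 12 min
Sun: 10:49 AM–8:42 PM = 9 h 53 min; less 30 min break → 9 h 23 min
Total: 4 h 12 min + 9 h 39 min + 5 h 12 min + 9 h 23 min = 28 h 26 min.

28.43 hours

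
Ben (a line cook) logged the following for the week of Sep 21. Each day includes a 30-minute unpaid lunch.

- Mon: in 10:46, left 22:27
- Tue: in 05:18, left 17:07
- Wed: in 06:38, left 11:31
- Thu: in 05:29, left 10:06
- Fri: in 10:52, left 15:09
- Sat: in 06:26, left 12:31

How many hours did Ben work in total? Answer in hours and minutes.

40 h 22 min

Mon: 10:46–22:27 = 11 h 41 min; less 30 min break → 11 h 11 min
Tue: 05:18–17:07 = 11 h 49 min; less 30 min break → 11 h 19 min
Wed: 06:38–11:31 = 4 h 53 min; less 30 min break → 4 h 23 min
Thu: 05:29–10:06 = 4 h 37 min; less 30 min break → 4 h 7 min
Fri: 10:52–15:09 = 4 h 17 min; less 30 min break → 3 h 47 min
Sat: 06:26–12:31 = 6 h 5 min; less 30 min break → 5 h 35 min
Total: 11 h 11 min + 11 h 19 min + 4 h 23 min + 4 h 7 min + 3 h 47 min + 5 h 35 min = 40 h 22 min.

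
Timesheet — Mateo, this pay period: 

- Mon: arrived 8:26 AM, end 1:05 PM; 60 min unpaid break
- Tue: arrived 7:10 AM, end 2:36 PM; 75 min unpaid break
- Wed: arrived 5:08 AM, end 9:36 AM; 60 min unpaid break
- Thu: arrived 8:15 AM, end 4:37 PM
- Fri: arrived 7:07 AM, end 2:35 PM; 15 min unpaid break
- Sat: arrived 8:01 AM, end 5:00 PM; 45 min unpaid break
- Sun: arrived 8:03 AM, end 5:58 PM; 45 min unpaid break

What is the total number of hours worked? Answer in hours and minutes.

46 h 17 min

Mon: 8:26 AM–1:05 PM = 4 h 39 min; less 60 min break → 3 h 39 min
Tue: 7:10 AM–2:36 PM = 7 h 26 min; less 75 min break → 6 h 11 min
Wed: 5:08 AM–9:36 AM = 4 h 28 min; less 60 min break → 3 h 28 min
Thu: 8:15 AM–4:37 PM = 8 h 22 min
Fri: 7:07 AM–2:35 PM = 7 h 28 min; less 15 min break → 7 h 13 min
Sat: 8:01 AM–5:00 PM = 8 h 59 min; less 45 min break → 8 h 14 min
Sun: 8:03 AM–5:58 PM = 9 h 55 min; less 45 min break → 9 h 10 min
Total: 3 h 39 min + 6 h 11 min + 3 h 28 min + 8 h 22 min + 7 h 13 min + 8 h 14 min + 9 h 10 min = 46 h 17 min.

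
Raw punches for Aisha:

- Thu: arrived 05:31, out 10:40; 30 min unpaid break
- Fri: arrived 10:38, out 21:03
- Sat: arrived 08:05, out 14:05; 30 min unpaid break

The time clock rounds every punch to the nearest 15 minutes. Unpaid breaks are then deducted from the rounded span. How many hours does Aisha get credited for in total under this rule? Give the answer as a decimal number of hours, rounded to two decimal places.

Thu: in 05:31→05:30, out 10:40→10:45; 5 h 15 min − 30 min = 4 h 45 min
Fri: in 10:38→10:45, out 21:03→21:00; 10 h 15 min
Sat: in 08:05→08:00, out 14:05→14:00; 6 h 0 min − 30 min = 5 h 30 min
Total credited: 20 h 30 min.

20.50 hours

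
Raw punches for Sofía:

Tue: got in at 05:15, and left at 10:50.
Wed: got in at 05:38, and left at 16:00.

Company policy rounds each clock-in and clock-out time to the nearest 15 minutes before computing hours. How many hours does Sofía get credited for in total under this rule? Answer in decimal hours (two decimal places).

Tue: in 05:15→05:15, out 10:50→10:45; 5 h 30 min
Wed: in 05:38→05:45, out 16:00→16:00; 10 h 15 min
Total credited: 15 h 45 min.

15.75 hours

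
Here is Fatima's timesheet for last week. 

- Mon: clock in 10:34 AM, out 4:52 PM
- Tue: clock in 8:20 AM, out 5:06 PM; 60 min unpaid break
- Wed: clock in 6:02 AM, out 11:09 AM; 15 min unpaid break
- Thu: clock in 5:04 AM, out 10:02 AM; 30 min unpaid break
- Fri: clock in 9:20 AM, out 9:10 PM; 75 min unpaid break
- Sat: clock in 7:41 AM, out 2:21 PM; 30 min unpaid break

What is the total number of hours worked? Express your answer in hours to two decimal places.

40.15 hours

Mon: 10:34 AM–4:52 PM = 6 h 18 min
Tue: 8:20 AM–5:06 PM = 8 h 46 min; less 60 min break → 7 h 46 min
Wed: 6:02 AM–11:09 AM = 5 h 7 min; less 15 min break → 4 h 52 min
Thu: 5:04 AM–10:02 AM = 4 h 58 min; less 30 min break → 4 h 28 min
Fri: 9:20 AM–9:10 PM = 11 h 50 min; less 75 min break → 10 h 35 min
Sat: 7:41 AM–2:21 PM = 6 h 40 min; less 30 min break → 6 h 10 min
Total: 6 h 18 min + 7 h 46 min + 4 h 52 min + 4 h 28 min + 10 h 35 min + 6 h 10 min = 40 h 9 min.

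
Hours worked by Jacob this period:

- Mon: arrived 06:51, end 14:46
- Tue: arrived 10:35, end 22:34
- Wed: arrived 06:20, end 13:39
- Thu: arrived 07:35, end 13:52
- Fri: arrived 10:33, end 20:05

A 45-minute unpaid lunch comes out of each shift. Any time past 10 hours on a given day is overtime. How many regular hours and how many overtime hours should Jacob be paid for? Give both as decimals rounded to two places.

Regular 38.05 hours, overtime 1.23 hours

Mon: 06:51–14:46 = 7 h 55 min; less 45 min break → 7 h 10 min
Tue: 10:35–22:34 = 11 h 59 min; less 45 min break → 11 h 14 min
Wed: 06:20–13:39 = 7 h 19 min; less 45 min break → 6 h 34 min
Thu: 07:35–13:52 = 6 h 17 min; less 45 min break → 5 h 32 min
Fri: 10:33–20:05 = 9 h 32 min; less 45 min break → 8 h 47 min
Mon reg 7 h 10 min / OT 0 h 0 min; Tue reg 10 h 0 min / OT 1 h 14 min; Wed reg 6 h 34 min / OT 0 h 0 min; Thu reg 5 h 32 min / OT 0 h 0 min; Fri reg 8 h 47 min / OT 0 h 0 min.
Totals: regular 38 h 3 min, overtime 1 h 14 min.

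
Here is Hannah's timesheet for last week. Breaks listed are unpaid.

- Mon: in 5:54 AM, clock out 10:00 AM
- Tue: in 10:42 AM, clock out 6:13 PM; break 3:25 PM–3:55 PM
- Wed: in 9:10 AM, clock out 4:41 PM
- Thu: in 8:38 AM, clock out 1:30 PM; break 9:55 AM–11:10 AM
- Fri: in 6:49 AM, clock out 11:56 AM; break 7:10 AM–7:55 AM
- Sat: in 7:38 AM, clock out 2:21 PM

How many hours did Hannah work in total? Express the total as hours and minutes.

Mon: 5:54 AM–10:00 AM = 4 h 6 min
Tue: 10:42 AM–6:13 PM = 7 h 31 min; less 30 min break → 7 h 1 min
Wed: 9:10 AM–4:41 PM = 7 h 31 min
Thu: 8:38 AM–1:30 PM = 4 h 52 min; less 75 min break → 3 h 37 min
Fri: 6:49 AM–11:56 AM = 5 h 7 min; less 45 min break → 4 h 22 min
Sat: 7:38 AM–2:21 PM = 6 h 43 min
Total: 4 h 6 min + 7 h 1 min + 7 h 31 min + 3 h 37 min + 4 h 22 min + 6 h 43 min = 33 h 20 min.

33 h 20 min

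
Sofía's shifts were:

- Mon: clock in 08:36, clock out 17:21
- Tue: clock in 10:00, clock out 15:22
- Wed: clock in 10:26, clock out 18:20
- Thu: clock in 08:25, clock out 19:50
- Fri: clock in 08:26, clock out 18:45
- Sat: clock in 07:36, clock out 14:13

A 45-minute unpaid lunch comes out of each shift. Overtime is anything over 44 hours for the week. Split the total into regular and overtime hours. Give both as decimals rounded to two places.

Mon: 08:36–17:21 = 8 h 45 min; less 45 min break → 8 h 0 min
Tue: 10:00–15:22 = 5 h 22 min; less 45 min break → 4 h 37 min
Wed: 10:26–18:20 = 7 h 54 min; less 45 min break → 7 h 9 min
Thu: 08:25–19:50 = 11 h 25 min; less 45 min break → 10 h 40 min
Fri: 08:26–18:45 = 10 h 19 min; less 45 min break → 9 h 34 min
Sat: 07:36–14:13 = 6 h 37 min; less 45 min break → 5 h 52 min
Total worked: 45 h 52 min = 45.87 h.
Threshold 44 h → overtime 1 h 52 min, regular 44 h 0 min.

Regular 44.00 hours, overtime 1.87 hours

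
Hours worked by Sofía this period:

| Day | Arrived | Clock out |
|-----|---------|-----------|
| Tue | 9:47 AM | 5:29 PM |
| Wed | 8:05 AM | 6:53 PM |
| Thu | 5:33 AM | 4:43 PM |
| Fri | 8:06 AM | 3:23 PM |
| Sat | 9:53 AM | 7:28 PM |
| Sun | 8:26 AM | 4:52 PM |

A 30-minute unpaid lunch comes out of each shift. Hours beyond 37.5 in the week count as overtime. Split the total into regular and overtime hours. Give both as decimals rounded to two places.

Tue: 9:47 AM–5:29 PM = 7 h 42 min; less 30 min break → 7 h 12 min
Wed: 8:05 AM–6:53 PM = 10 h 48 min; less 30 min break → 10 h 18 min
Thu: 5:33 AM–4:43 PM = 11 h 10 min; less 30 min break → 10 h 40 min
Fri: 8:06 AM–3:23 PM = 7 h 17 min; less 30 min break → 6 h 47 min
Sat: 9:53 AM–7:28 PM = 9 h 35 min; less 30 min break → 9 h 5 min
Sun: 8:26 AM–4:52 PM = 8 h 26 min; less 30 min break → 7 h 56 min
Total worked: 51 h 58 min = 51.97 h.
Threshold 37.5 h → overtime 14 h 28 min, regular 37 h 30 min.

Regular 37.50 hours, overtime 14.47 hours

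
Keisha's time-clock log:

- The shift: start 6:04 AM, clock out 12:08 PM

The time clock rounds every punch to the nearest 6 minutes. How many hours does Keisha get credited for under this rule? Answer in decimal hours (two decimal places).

6.00 hours

The shift: in 6:04 AM→6:06 AM, out 12:08 PM→12:06 PM; 6 h 0 min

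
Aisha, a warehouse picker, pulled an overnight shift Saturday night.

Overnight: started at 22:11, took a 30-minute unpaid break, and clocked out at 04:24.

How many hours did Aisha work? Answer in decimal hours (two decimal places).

Overnight: 22:11 → midnight = 1 h 49 min; midnight → 04:24 = 4 h 24 min; span 6 h 13 min; less 30 min break → 5 h 43 min

5.72 hours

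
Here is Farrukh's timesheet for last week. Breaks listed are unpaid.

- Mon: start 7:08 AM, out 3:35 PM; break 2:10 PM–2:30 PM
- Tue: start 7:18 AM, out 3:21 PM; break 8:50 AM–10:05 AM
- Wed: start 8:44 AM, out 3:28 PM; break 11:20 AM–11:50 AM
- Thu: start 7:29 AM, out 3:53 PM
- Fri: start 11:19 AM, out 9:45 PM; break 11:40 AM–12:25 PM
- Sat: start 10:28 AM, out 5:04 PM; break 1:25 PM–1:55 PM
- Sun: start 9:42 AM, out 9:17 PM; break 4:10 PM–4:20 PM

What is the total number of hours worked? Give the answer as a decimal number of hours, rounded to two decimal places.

Mon: 7:08 AM–3:35 PM = 8 h 27 min; less 20 min break → 8 h 7 min
Tue: 7:18 AM–3:21 PM = 8 h 3 min; less 75 min break → 6 h 48 min
Wed: 8:44 AM–3:28 PM = 6 h 44 min; less 30 min break → 6 h 14 min
Thu: 7:29 AM–3:53 PM = 8 h 24 min
Fri: 11:19 AM–9:45 PM = 10 h 26 min; less 45 min break → 9 h 41 min
Sat: 10:28 AM–5:04 PM = 6 h 36 min; less 30 min break → 6 h 6 min
Sun: 9:42 AM–9:17 PM = 11 h 35 min; less 10 min break → 11 h 25 min
Total: 8 h 7 min + 6 h 48 min + 6 h 14 min + 8 h 24 min + 9 h 41 min + 6 h 6 min + 11 h 25 min = 56 h 45 min.

56.75 hours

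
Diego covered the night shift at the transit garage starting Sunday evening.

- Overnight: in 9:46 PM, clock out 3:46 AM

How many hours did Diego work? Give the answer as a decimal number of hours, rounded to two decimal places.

6.00 hours

Overnight: 9:46 PM → midnight = 2 h 14 min; midnight → 3:46 AM = 3 h 46 min; span 6 h 0 min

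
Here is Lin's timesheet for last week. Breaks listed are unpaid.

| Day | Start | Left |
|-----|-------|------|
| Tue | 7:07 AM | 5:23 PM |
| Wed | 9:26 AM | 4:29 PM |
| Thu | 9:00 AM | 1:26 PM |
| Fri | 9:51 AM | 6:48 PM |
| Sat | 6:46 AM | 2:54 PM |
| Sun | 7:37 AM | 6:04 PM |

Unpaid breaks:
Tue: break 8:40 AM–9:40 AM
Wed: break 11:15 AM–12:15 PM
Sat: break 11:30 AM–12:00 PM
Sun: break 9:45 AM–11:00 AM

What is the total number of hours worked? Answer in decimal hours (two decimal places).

Tue: 7:07 AM–5:23 PM = 10 h 16 min; less 60 min break → 9 h 16 min
Wed: 9:26 AM–4:29 PM = 7 h 3 min; less 60 min break → 6 h 3 min
Thu: 9:00 AM–1:26 PM = 4 h 26 min
Fri: 9:51 AM–6:48 PM = 8 h 57 min
Sat: 6:46 AM–2:54 PM = 8 h 8 min; less 30 min break → 7 h 38 min
Sun: 7:37 AM–6:04 PM = 10 h 27 min; less 75 min break → 9 h 12 min
Total: 9 h 16 min + 6 h 3 min + 4 h 26 min + 8 h 57 min + 7 h 38 min + 9 h 12 min = 45 h 32 min.

45.53 hours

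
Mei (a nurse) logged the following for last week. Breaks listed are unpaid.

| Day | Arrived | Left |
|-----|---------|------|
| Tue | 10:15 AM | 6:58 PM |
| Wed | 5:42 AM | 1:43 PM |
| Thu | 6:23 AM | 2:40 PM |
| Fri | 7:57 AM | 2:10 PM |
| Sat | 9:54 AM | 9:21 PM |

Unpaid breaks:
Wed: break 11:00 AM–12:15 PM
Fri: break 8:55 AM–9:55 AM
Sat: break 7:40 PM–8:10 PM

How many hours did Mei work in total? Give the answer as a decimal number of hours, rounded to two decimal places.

39.93 hours

Tue: 10:15 AM–6:58 PM = 8 h 43 min
Wed: 5:42 AM–1:43 PM = 8 h 1 min; less 75 min break → 6 h 46 min
Thu: 6:23 AM–2:40 PM = 8 h 17 min
Fri: 7:57 AM–2:10 PM = 6 h 13 min; less 60 min break → 5 h 13 min
Sat: 9:54 AM–9:21 PM = 11 h 27 min; less 30 min break → 10 h 57 min
Total: 8 h 43 min + 6 h 46 min + 8 h 17 min + 5 h 13 min + 10 h 57 min = 39 h 56 min.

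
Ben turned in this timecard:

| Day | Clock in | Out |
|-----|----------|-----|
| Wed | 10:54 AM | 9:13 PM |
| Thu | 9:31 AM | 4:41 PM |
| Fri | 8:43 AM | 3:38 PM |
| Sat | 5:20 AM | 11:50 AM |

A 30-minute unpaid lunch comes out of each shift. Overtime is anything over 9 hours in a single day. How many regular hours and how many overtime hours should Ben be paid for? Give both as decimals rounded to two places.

Regular 28.08 hours, overtime 0.82 hours

Wed: 10:54 AM–9:13 PM = 10 h 19 min; less 30 min break → 9 h 49 min
Thu: 9:31 AM–4:41 PM = 7 h 10 min; less 30 min break → 6 h 40 min
Fri: 8:43 AM–3:38 PM = 6 h 55 min; less 30 min break → 6 h 25 min
Sat: 5:20 AM–11:50 AM = 6 h 30 min; less 30 min break → 6 h 0 min
Wed reg 9 h 0 min / OT 0 h 49 min; Thu reg 6 h 40 min / OT 0 h 0 min; Fri reg 6 h 25 min / OT 0 h 0 min; Sat reg 6 h 0 min / OT 0 h 0 min.
Totals: regular 28 h 5 min, overtime 0 h 49 min.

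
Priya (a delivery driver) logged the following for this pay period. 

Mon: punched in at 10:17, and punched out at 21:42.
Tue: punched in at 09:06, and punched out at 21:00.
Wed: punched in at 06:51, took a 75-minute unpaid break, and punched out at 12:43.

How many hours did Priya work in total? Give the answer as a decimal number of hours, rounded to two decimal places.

27.93 hours

Mon: 10:17–21:42 = 11 h 25 min
Tue: 09:06–21:00 = 11 h 54 min
Wed: 06:51–12:43 = 5 h 52 min; less 75 min break → 4 h 37 min
Total: 11 h 25 min + 11 h 54 min + 4 h 37 min = 27 h 56 min.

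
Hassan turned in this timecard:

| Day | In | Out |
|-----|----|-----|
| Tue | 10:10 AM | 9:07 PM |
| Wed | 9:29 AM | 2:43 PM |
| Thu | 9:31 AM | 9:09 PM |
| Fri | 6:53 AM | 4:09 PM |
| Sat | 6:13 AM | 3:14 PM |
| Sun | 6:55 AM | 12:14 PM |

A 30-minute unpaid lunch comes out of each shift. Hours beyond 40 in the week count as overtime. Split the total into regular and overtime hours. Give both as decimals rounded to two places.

Regular 40.00 hours, overtime 8.42 hours

Tue: 10:10 AM–9:07 PM = 10 h 57 min; less 30 min break → 10 h 27 min
Wed: 9:29 AM–2:43 PM = 5 h 14 min; less 30 min break → 4 h 44 min
Thu: 9:31 AM–9:09 PM = 11 h 38 min; less 30 min break → 11 h 8 min
Fri: 6:53 AM–4:09 PM = 9 h 16 min; less 30 min break → 8 h 46 min
Sat: 6:13 AM–3:14 PM = 9 h 1 min; less 30 min break → 8 h 31 min
Sun: 6:55 AM–12:14 PM = 5 h 19 min; less 30 min break → 4 h 49 min
Total worked: 48 h 25 min = 48.42 h.
Threshold 40 h → overtime 8 h 25 min, regular 40 h 0 min.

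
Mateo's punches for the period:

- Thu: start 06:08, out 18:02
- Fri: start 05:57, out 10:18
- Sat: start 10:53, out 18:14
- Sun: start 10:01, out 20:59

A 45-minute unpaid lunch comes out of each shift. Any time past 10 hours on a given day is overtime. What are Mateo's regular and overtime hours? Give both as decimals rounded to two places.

Regular 30.20 hours, overtime 1.37 hours

Thu: 06:08–18:02 = 11 h 54 min; less 45 min break → 11 h 9 min
Fri: 05:57–10:18 = 4 h 21 min; less 45 min break → 3 h 36 min
Sat: 10:53–18:14 = 7 h 21 min; less 45 min break → 6 h 36 min
Sun: 10:01–20:59 = 10 h 58 min; less 45 min break → 10 h 13 min
Thu reg 10 h 0 min / OT 1 h 9 min; Fri reg 3 h 36 min / OT 0 h 0 min; Sat reg 6 h 36 min / OT 0 h 0 min; Sun reg 10 h 0 min / OT 0 h 13 min.
Totals: regular 30 h 12 min, overtime 1 h 22 min.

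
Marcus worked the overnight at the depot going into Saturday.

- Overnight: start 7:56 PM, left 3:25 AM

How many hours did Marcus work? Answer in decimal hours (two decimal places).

Overnight: 7:56 PM → midnight = 4 h 4 min; midnight → 3:25 AM = 3 h 25 min; span 7 h 29 min

7.48 hours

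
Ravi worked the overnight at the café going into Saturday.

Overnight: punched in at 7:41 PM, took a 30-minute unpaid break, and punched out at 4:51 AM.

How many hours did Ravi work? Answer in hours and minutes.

Overnight: 7:41 PM → midnight = 4 h 19 min; midnight → 4:51 AM = 4 h 51 min; span 9 h 10 min; less 30 min break → 8 h 40 min

8 h 40 min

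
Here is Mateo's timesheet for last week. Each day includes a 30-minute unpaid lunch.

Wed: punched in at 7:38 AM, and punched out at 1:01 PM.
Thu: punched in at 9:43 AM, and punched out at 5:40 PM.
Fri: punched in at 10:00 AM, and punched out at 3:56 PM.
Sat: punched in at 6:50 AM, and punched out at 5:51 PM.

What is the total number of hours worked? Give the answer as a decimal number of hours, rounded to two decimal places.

Wed: 7:38 AM–1:01 PM = 5 h 23 min; less 30 min break → 4 h 53 min
Thu: 9:43 AM–5:40 PM = 7 h 57 min; less 30 min break → 7 h 27 min
Fri: 10:00 AM–3:56 PM = 5 h 56 min; less 30 min break → 5 h 26 min
Sat: 6:50 AM–5:51 PM = 11 h 1 min; less 30 min break → 10 h 31 min
Total: 4 h 53 min + 7 h 27 min + 5 h 26 min + 10 h 31 min = 28 h 17 min.

28.28 hours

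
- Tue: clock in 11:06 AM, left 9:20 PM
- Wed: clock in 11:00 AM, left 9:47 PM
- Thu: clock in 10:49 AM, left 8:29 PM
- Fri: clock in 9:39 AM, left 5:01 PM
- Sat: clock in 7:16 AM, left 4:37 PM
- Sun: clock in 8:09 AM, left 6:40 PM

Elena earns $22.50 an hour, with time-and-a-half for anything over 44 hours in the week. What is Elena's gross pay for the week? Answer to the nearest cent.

Tue: 11:06 AM–9:20 PM = 10 h 14 min
Wed: 11:00 AM–9:47 PM = 10 h 47 min
Thu: 10:49 AM–8:29 PM = 9 h 40 min
Fri: 9:39 AM–5:01 PM = 7 h 22 min
Sat: 7:16 AM–4:37 PM = 9 h 21 min
Sun: 8:09 AM–6:40 PM = 10 h 31 min
Total worked: 57 h 55 min = 3475 min.
Regular 44 h 0 min = 2640 min at $22.50/h; overtime 13 h 55 min = 835 min at $33.75/h.
Pay = (2640 × $22.50 + 835 × $33.75) ÷ 60 = $1459.69.

$1459.69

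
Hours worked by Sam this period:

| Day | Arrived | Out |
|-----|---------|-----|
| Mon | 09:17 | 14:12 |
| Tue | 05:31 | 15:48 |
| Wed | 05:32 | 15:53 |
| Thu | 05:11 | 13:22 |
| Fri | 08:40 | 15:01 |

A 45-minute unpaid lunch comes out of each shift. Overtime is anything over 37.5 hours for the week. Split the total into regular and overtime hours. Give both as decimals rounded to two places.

Regular 36.33 hours, overtime 0.00 hours

Mon: 09:17–14:12 = 4 h 55 min; less 45 min break → 4 h 10 min
Tue: 05:31–15:48 = 10 h 17 min; less 45 min break → 9 h 32 min
Wed: 05:32–15:53 = 10 h 21 min; less 45 min break → 9 h 36 min
Thu: 05:11–13:22 = 8 h 11 min; less 45 min break → 7 h 26 min
Fri: 08:40–15:01 = 6 h 21 min; less 45 min break → 5 h 36 min
Total worked: 36 h 20 min = 36.33 h.
Threshold 37.5 h → overtime 0 h 0 min, regular 36 h 20 min.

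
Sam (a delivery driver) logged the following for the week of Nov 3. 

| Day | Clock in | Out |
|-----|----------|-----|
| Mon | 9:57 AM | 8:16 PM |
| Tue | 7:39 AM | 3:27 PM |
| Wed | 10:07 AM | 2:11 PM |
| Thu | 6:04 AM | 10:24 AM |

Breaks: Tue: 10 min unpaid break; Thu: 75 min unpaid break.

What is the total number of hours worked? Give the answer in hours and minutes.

Mon: 9:57 AM–8:16 PM = 10 h 19 min
Tue: 7:39 AM–3:27 PM = 7 h 48 min; less 10 min break → 7 h 38 min
Wed: 10:07 AM–2:11 PM = 4 h 4 min
Thu: 6:04 AM–10:24 AM = 4 h 20 min; less 75 min break → 3 h 5 min
Total: 10 h 19 min + 7 h 38 min + 4 h 4 min + 3 h 5 min = 25 h 6 min.

25 h 6 min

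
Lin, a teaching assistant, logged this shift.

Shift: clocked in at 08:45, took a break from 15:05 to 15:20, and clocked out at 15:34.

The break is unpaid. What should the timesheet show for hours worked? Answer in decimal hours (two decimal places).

Shift: 08:45–15:34 = 6 h 49 min; less 15 min break → 6 h 34 min

6.57 hours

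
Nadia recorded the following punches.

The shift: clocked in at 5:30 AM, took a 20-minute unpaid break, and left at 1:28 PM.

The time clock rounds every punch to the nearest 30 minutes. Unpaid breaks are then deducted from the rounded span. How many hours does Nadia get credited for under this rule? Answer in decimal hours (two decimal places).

The shift: in 5:30 AM→5:30 AM, out 1:28 PM→1:30 PM; 8 h 0 min − 20 min = 7 h 40 min

7.67 hours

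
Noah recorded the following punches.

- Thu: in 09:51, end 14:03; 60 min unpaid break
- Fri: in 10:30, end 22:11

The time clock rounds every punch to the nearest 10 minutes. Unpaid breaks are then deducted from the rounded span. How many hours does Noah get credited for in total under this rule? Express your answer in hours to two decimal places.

Thu: in 09:51→09:50, out 14:03→14:00; 4 h 10 min − 60 min = 3 h 10 min
Fri: in 10:30→10:30, out 22:11→22:10; 11 h 40 min
Total credited: 14 h 50 min.

14.83 hours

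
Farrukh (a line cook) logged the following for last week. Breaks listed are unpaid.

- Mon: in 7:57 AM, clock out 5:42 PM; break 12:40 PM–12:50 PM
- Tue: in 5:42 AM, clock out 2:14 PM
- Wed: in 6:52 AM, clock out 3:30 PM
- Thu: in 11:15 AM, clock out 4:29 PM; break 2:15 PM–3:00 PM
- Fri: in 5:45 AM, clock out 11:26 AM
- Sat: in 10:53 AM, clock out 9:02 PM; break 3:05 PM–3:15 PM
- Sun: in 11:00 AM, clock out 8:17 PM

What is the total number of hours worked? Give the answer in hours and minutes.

Mon: 7:57 AM–5:42 PM = 9 h 45 min; less 10 min break → 9 h 35 min
Tue: 5:42 AM–2:14 PM = 8 h 32 min
Wed: 6:52 AM–3:30 PM = 8 h 38 min
Thu: 11:15 AM–4:29 PM = 5 h 14 min; less 45 min break → 4 h 29 min
Fri: 5:45 AM–11:26 AM = 5 h 41 min
Sat: 10:53 AM–9:02 PM = 10 h 9 min; less 10 min break → 9 h 59 min
Sun: 11:00 AM–8:17 PM = 9 h 17 min
Total: 9 h 35 min + 8 h 32 min + 8 h 38 min + 4 h 29 min + 5 h 41 min + 9 h 59 min + 9 h 17 min = 56 h 11 min.

56 h 11 min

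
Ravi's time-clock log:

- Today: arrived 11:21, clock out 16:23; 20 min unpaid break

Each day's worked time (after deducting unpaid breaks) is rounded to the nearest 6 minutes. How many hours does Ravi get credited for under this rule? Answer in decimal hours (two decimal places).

Today: 11:21–16:23 = 5 h 2 min − 20 min = 4 h 42 min → rounds to 4 h 42 min

4.70 hours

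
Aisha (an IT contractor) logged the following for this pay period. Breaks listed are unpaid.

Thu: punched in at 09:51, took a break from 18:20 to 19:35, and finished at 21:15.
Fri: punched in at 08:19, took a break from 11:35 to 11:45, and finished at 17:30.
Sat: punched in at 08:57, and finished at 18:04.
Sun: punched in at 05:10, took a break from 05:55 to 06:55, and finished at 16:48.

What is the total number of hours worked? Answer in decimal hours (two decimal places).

Thu: 09:51–21:15 = 11 h 24 min; less 75 min break → 10 h 9 min
Fri: 08:19–17:30 = 9 h 11 min; less 10 min break → 9 h 1 min
Sat: 08:57–18:04 = 9 h 7 min
Sun: 05:10–16:48 = 11 h 38 min; less 60 min break → 10 h 38 min
Total: 10 h 9 min + 9 h 1 min + 9 h 7 min + 10 h 38 min = 38 h 55 min.

38.92 hours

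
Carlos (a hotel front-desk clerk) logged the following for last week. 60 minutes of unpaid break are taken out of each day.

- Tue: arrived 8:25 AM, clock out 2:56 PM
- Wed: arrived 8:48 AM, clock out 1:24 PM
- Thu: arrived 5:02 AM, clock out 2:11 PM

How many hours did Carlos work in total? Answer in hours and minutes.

Tue: 8:25 AM–2:56 PM = 6 h 31 min; less 60 min break → 5 h 31 min
Wed: 8:48 AM–1:24 PM = 4 h 36 min; less 60 min break → 3 h 36 min
Thu: 5:02 AM–2:11 PM = 9 h 9 min; less 60 min break → 8 h 9 min
Total: 5 h 31 min + 3 h 36 min + 8 h 9 min = 17 h 16 min.

17 h 16 min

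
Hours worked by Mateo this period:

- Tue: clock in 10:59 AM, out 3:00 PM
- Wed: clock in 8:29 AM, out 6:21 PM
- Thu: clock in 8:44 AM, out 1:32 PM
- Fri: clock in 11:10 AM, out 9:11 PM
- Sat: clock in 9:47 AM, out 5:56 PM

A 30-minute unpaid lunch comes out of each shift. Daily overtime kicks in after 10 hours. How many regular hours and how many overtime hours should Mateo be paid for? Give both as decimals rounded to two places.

Tue: 10:59 AM–3:00 PM = 4 h 1 min; less 30 min break → 3 h 31 min
Wed: 8:29 AM–6:21 PM = 9 h 52 min; less 30 min break → 9 h 22 min
Thu: 8:44 AM–1:32 PM = 4 h 48 min; less 30 min break → 4 h 18 min
Fri: 11:10 AM–9:11 PM = 10 h 1 min; less 30 min break → 9 h 31 min
Sat: 9:47 AM–5:56 PM = 8 h 9 min; less 30 min break → 7 h 39 min
Tue reg 3 h 31 min / OT 0 h 0 min; Wed reg 9 h 22 min / OT 0 h 0 min; Thu reg 4 h 18 min / OT 0 h 0 min; Fri reg 9 h 31 min / OT 0 h 0 min; Sat reg 7 h 39 min / OT 0 h 0 min.
Totals: regular 34 h 21 min, overtime 0 h 0 min.

Regular 34.35 hours, overtime 0.00 hours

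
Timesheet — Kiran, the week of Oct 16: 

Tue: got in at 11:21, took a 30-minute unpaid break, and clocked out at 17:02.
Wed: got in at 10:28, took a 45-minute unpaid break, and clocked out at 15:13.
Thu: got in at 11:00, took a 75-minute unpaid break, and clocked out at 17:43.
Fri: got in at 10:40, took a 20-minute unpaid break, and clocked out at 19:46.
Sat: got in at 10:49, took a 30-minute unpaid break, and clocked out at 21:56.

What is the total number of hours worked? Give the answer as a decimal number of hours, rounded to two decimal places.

34.03 hours

Tue: 11:21–17:02 = 5 h 41 min; less 30 min break → 5 h 11 min
Wed: 10:28–15:13 = 4 h 45 min; less 45 min break → 4 h 0 min
Thu: 11:00–17:43 = 6 h 43 min; less 75 min break → 5 h 28 min
Fri: 10:40–19:46 = 9 h 6 min; less 20 min break → 8 h 46 min
Sat: 10:49–21:56 = 11 h 7 min; less 30 min break → 10 h 37 min
Total: 5 h 11 min + 4 h 0 min + 5 h 28 min + 8 h 46 min + 10 h 37 min = 34 h 2 min.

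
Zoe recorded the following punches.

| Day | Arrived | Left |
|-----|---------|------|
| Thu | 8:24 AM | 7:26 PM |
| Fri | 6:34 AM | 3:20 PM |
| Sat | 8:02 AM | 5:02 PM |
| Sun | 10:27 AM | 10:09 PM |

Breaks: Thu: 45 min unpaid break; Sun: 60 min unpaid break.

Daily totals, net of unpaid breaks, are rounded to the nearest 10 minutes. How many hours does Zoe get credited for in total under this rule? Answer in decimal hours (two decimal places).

Thu: 8:24 AM–7:26 PM = 11 h 2 min − 45 min = 10 h 17 min → rounds to 10 h 20 min
Fri: 6:34 AM–3:20 PM = 8 h 46 min → rounds to 8 h 50 min
Sat: 8:02 AM–5:02 PM = 9 h 0 min → rounds to 9 h 0 min
Sun: 10:27 AM–10:09 PM = 11 h 42 min − 60 min = 10 h 42 min → rounds to 10 h 40 min
Total credited: 38 h 50 min.

38.83 hours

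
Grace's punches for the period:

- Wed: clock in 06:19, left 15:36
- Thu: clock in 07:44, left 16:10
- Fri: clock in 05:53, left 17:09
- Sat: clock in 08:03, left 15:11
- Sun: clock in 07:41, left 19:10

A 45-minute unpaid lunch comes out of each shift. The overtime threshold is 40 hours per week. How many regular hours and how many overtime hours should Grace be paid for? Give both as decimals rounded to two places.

Wed: 06:19–15:36 = 9 h 17 min; less 45 min break → 8 h 32 min
Thu: 07:44–16:10 = 8 h 26 min; less 45 min break → 7 h 41 min
Fri: 05:53–17:09 = 11 h 16 min; less 45 min break → 10 h 31 min
Sat: 08:03–15:11 = 7 h 8 min; less 45 min break → 6 h 23 min
Sun: 07:41–19:10 = 11 h 29 min; less 45 min break → 10 h 44 min
Total worked: 43 h 51 min = 43.85 h.
Threshold 40 h → overtime 3 h 51 min, regular 40 h 0 min.

Regular 40.00 hours, overtime 3.85 hours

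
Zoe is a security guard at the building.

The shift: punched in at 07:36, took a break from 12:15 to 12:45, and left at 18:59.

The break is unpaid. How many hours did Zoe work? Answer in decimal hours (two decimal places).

10.88 hours

The shift: 07:36–18:59 = 11 h 23 min; less 30 min break → 10 h 53 min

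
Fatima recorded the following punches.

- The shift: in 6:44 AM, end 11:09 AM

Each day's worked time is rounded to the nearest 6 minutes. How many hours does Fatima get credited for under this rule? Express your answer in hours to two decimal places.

The shift: 6:44 AM–11:09 AM = 4 h 25 min → rounds to 4 h 24 min

4.40 hours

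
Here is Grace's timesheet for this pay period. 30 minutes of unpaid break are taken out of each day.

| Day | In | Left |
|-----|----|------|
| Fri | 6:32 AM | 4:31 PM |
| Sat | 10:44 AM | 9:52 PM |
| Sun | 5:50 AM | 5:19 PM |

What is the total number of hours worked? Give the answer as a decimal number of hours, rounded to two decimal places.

Fri: 6:32 AM–4:31 PM = 9 h 59 min; less 30 min break → 9 h 29 min
Sat: 10:44 AM–9:52 PM = 11 h 8 min; less 30 min break → 10 h 38 min
Sun: 5:50 AM–5:19 PM = 11 h 29 min; less 30 min break → 10 h 59 min
Total: 9 h 29 min + 10 h 38 min + 10 h 59 min = 31 h 6 min.

31.10 hours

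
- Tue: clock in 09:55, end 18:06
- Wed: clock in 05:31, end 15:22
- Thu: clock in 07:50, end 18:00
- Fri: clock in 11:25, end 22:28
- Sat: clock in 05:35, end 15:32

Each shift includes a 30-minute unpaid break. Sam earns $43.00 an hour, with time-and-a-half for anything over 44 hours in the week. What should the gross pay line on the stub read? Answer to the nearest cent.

Tue: 09:55–18:06 = 8 h 11 min; less 30 min break → 7 h 41 min
Wed: 05:31–15:22 = 9 h 51 min; less 30 min break → 9 h 21 min
Thu: 07:50–18:00 = 10 h 10 min; less 30 min break → 9 h 40 min
Fri: 11:25–22:28 = 11 h 3 min; less 30 min break → 10 h 33 min
Sat: 05:35–15:32 = 9 h 57 min; less 30 min break → 9 h 27 min
Total worked: 46 h 42 min = 2802 min.
Regular 44 h 0 min = 2640 min at $43.00/h; overtime 2 h 42 min = 162 min at $64.50/h.
Pay = (2640 × $43.00 + 162 × $64.50) ÷ 60 = $2066.15.

$2066.15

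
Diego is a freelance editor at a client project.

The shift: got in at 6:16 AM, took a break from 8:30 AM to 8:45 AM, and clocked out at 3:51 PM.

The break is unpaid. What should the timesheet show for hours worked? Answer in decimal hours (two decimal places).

The shift: 6:16 AM–3:51 PM = 9 h 35 min; less 15 min break → 9 h 20 min

9.33 hours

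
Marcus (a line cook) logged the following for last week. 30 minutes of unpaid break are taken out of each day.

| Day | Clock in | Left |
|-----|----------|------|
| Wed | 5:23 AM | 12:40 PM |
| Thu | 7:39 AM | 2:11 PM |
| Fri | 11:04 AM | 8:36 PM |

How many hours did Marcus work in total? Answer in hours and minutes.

21 h 51 min

Wed: 5:23 AM–12:40 PM = 7 h 17 min; less 30 min break → 6 h 47 min
Thu: 7:39 AM–2:11 PM = 6 h 32 min; less 30 min break → 6 h 2 min
Fri: 11:04 AM–8:36 PM = 9 h 32 min; less 30 min break → 9 h 2 min
Total: 6 h 47 min + 6 h 2 min + 9 h 2 min = 21 h 51 min.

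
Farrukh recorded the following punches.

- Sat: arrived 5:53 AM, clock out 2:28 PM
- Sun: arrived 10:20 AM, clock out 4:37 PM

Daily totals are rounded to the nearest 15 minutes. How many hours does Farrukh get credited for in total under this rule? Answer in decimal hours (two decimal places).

14.75 hours

Sat: 5:53 AM–2:28 PM = 8 h 35 min → rounds to 8 h 30 min
Sun: 10:20 AM–4:37 PM = 6 h 17 min → rounds to 6 h 15 min
Total credited: 14 h 45 min.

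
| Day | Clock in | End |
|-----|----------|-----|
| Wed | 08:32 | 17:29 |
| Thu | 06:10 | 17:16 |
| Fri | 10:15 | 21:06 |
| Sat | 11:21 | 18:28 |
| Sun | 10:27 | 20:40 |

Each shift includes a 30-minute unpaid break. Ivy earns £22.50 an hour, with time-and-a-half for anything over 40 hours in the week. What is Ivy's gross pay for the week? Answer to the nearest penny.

Wed: 08:32–17:29 = 8 h 57 min; less 30 min break → 8 h 27 min
Thu: 06:10–17:16 = 11 h 6 min; less 30 min break → 10 h 36 min
Fri: 10:15–21:06 = 10 h 51 min; less 30 min break → 10 h 21 min
Sat: 11:21–18:28 = 7 h 7 min; less 30 min break → 6 h 37 min
Sun: 10:27–20:40 = 10 h 13 min; less 30 min break → 9 h 43 min
Total worked: 45 h 44 min = 2744 min.
Regular 40 h 0 min = 2400 min at £22.50/h; overtime 5 h 44 min = 344 min at £33.75/h.
Pay = (2400 × £22.50 + 344 × £33.75) ÷ 60 = £1093.50.

£1093.50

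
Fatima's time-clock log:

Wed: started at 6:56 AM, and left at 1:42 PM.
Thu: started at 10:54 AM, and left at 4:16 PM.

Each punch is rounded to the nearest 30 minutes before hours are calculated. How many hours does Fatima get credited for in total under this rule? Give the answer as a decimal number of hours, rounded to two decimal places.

Wed: in 6:56 AM→7:00 AM, out 1:42 PM→1:30 PM; 6 h 30 min
Thu: in 10:54 AM→11:00 AM, out 4:16 PM→4:30 PM; 5 h 30 min
Total credited: 12 h 0 min.

12.00 hours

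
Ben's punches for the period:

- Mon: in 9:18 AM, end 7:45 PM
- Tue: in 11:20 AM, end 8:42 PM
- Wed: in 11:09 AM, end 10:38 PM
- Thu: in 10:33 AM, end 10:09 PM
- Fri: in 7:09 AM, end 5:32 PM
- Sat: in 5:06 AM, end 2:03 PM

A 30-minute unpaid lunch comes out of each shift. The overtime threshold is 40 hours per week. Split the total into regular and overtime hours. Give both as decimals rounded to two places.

Mon: 9:18 AM–7:45 PM = 10 h 27 min; less 30 min break → 9 h 57 min
Tue: 11:20 AM–8:42 PM = 9 h 22 min; less 30 min break → 8 h 52 min
Wed: 11:09 AM–10:38 PM = 11 h 29 min; less 30 min break → 10 h 59 min
Thu: 10:33 AM–10:09 PM = 11 h 36 min; less 30 min break → 11 h 6 min
Fri: 7:09 AM–5:32 PM = 10 h 23 min; less 30 min break → 9 h 53 min
Sat: 5:06 AM–2:03 PM = 8 h 57 min; less 30 min break → 8 h 27 min
Total worked: 59 h 14 min = 59.23 h.
Threshold 40 h → overtime 19 h 14 min, regular 40 h 0 min.

Regular 40.00 hours, overtime 19.23 hours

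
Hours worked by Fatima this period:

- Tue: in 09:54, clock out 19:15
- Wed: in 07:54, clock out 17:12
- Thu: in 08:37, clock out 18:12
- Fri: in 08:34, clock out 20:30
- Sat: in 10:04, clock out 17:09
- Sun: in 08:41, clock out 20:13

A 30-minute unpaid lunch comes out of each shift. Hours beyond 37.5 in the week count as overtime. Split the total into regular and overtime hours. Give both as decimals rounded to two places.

Tue: 09:54–19:15 = 9 h 21 min; less 30 min break → 8 h 51 min
Wed: 07:54–17:12 = 9 h 18 min; less 30 min break → 8 h 48 min
Thu: 08:37–18:12 = 9 h 35 min; less 30 min break → 9 h 5 min
Fri: 08:34–20:30 = 11 h 56 min; less 30 min break → 11 h 26 min
Sat: 10:04–17:09 = 7 h 5 min; less 30 min break → 6 h 35 min
Sun: 08:41–20:13 = 11 h 32 min; less 30 min break → 11 h 2 min
Total worked: 55 h 47 min = 55.78 h.
Threshold 37.5 h → overtime 18 h 17 min, regular 37 h 30 min.

Regular 37.50 hours, overtime 18.28 hours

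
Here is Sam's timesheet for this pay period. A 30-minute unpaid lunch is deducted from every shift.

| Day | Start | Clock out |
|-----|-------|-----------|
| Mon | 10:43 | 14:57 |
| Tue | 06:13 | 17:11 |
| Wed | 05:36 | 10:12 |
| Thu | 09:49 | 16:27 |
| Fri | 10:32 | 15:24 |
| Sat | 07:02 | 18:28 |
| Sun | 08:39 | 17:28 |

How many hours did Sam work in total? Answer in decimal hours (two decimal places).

48.05 hours

Mon: 10:43–14:57 = 4 h 14 min; less 30 min break → 3 h 44 min
Tue: 06:13–17:11 = 10 h 58 min; less 30 min break → 10 h 28 min
Wed: 05:36–10:12 = 4 h 36 min; less 30 min break → 4 h 6 min
Thu: 09:49–16:27 = 6 h 38 min; less 30 min break → 6 h 8 min
Fri: 10:32–15:24 = 4 h 52 min; less 30 min break → 4 h 22 min
Sat: 07:02–18:28 = 11 h 26 min; less 30 min break → 10 h 56 min
Sun: 08:39–17:28 = 8 h 49 min; less 30 min break → 8 h 19 min
Total: 3 h 44 min + 10 h 28 min + 4 h 6 min + 6 h 8 min + 4 h 22 min + 10 h 56 min + 8 h 19 min = 48 h 3 min.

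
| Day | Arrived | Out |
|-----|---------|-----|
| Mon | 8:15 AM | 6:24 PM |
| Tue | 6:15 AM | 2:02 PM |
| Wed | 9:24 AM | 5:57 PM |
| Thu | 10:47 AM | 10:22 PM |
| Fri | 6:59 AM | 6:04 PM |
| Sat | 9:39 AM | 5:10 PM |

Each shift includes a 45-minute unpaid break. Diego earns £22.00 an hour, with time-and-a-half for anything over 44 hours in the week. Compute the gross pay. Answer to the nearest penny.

Mon: 8:15 AM–6:24 PM = 10 h 9 min; less 45 min break → 9 h 24 min
Tue: 6:15 AM–2:02 PM = 7 h 47 min; less 45 min break → 7 h 2 min
Wed: 9:24 AM–5:57 PM = 8 h 33 min; less 45 min break → 7 h 48 min
Thu: 10:47 AM–10:22 PM = 11 h 35 min; less 45 min break → 10 h 50 min
Fri: 6:59 AM–6:04 PM = 11 h 5 min; less 45 min break → 10 h 20 min
Sat: 9:39 AM–5:10 PM = 7 h 31 min; less 45 min break → 6 h 46 min
Total worked: 52 h 10 min = 3130 min.
Regular 44 h 0 min = 2640 min at £22.00/h; overtime 8 h 10 min = 490 min at £33.00/h.
Pay = (2640 × £22.00 + 490 × £33.00) ÷ 60 = £1237.50.

£1237.50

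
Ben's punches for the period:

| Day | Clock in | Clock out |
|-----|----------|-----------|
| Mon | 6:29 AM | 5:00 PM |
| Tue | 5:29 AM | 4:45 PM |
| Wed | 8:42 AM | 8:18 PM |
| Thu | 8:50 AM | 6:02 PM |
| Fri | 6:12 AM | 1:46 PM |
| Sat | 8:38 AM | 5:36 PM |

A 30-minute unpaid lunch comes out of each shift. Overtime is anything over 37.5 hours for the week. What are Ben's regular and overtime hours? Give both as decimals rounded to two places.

Regular 37.50 hours, overtime 18.62 hours

Mon: 6:29 AM–5:00 PM = 10 h 31 min; less 30 min break → 10 h 1 min
Tue: 5:29 AM–4:45 PM = 11 h 16 min; less 30 min break → 10 h 46 min
Wed: 8:42 AM–8:18 PM = 11 h 36 min; less 30 min break → 11 h 6 min
Thu: 8:50 AM–6:02 PM = 9 h 12 min; less 30 min break → 8 h 42 min
Fri: 6:12 AM–1:46 PM = 7 h 34 min; less 30 min break → 7 h 4 min
Sat: 8:38 AM–5:36 PM = 8 h 58 min; less 30 min break → 8 h 28 min
Total worked: 56 h 7 min = 56.12 h.
Threshold 37.5 h → overtime 18 h 37 min, regular 37 h 30 min.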